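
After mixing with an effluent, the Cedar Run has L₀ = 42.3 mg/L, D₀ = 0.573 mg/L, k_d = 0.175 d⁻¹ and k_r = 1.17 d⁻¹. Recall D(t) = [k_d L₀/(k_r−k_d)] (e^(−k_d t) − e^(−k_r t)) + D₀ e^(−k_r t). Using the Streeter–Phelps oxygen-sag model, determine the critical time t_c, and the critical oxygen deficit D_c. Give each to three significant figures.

t_c = [1/(k_r−k_d)] ln[(k_r/k_d)(1 − D₀(k_r−k_d)/(k_d L₀))]
= [1/(1.17−0.175)] ln[(1.17/0.175)(1 − 0.573×0.9950/(0.175×42.3))]
= (1/0.9950) ln[6.686 × 0.9230] = 1.005 × ln(6.171) = 1.005 × 1.820 = 1.829 d.
L(t_c) = L₀ e^(−k_d t_c) = 42.3 × 0.7261 = 30.71 mg/L, and at the critical point k_r D_c = k_d L, so D_c = (0.175/1.17) × 30.71 = 4.594 mg/L.

t_c ≈ 1.83 d; D_c ≈ 4.59 mg/L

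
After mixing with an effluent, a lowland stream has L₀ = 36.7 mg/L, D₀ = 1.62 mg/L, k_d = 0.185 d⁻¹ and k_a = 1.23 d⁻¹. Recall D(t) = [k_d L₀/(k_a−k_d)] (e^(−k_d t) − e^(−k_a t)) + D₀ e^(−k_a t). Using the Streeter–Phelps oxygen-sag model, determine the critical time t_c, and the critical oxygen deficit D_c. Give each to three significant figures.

t_c ≈ 1.54 d; D_c ≈ 4.15 mg/L

At the critical point dD/dt = 0, so k_d L₀ e^(−k_d t) = k_a D. Substituting D(t) from the Streeter–Phelps equation and solving for t gives
t_c = ln[(k_a/k_d)(1 − D₀(k_a−k_d)/(k_d L₀))] / (k_a−k_d).
Here k_a−k_d = 1.045 d⁻¹ and 1 − D₀(k_a−k_d)/(k_d L₀) = 1 − 1.62×1.045/(0.185×36.7) = 0.7507, so
t_c = ln(6.649 × 0.7507) / 1.045 = 1.608 / 1.045 = 1.538 d.
L(t_c) = L₀ e^(−k_d t_c) = 36.7 × 0.7523 = 27.61 mg/L, and at the critical point k_a D_c = k_d L, so D_c = (0.185/1.23) × 27.61 = 4.153 mg/L.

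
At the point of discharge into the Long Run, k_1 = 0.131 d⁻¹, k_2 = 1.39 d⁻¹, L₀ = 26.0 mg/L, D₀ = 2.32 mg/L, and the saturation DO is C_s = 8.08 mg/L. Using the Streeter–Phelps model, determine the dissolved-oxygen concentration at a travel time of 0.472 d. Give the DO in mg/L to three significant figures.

DO ≈ 5.74 mg/L

k_1 L₀/(k_2−k_1) = 0.131×26.0/(1.39−0.131) = 3.406/1.259 = 2.705 mg/L.
e^(−k_1 t) = e^(−0.131×0.4720) = 0.9400; e^(−k_2 t) = e^(−1.39×0.4720) = 0.5189.
D = 2.705 × (0.9400 − 0.5189) + 2.32 × 0.5189 = 1.139 + 1.204 = 2.343 mg/L.
DO = C_s − D = 8.08 − 2.343 = 5.737 mg/L.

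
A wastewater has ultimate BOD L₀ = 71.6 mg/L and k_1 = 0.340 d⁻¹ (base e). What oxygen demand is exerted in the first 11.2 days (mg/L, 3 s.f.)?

y ≈ 70.0 mg/L

y_t = L₀(1 − e^(−k_1 t)) = 71.6 × (1 − e^(−0.340×11.2))
= 71.6 × (1 − 0.02219) = 71.6 × 0.9778 = 70.01 mg/L.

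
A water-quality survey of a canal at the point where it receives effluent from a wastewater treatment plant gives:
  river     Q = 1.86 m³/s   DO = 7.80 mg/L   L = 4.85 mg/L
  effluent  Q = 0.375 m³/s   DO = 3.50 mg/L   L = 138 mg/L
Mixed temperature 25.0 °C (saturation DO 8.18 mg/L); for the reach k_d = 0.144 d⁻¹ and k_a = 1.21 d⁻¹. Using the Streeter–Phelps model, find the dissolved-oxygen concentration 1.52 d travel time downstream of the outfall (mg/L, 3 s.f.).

Mixed DO = (1.86×7.80 + 0.375×3.50)/(1.86+0.375) = 15.82/2.235 = 7.079 mg/L.
Mixed L₀ = (1.86×4.85 + 0.375×138)/(2.235) = 60.77/2.235 = 27.19 mg/L.
Initial deficit D₀ = C_s − DO₀ = 8.18 − 7.079 = 1.101 mg/L.
D(1.52) = [0.144×27.19/(1.21−0.144)](e^(−0.144×1.52) − e^(−1.21×1.52)) + 1.101 e^(−1.21×1.52)
= 3.673 × (0.8034 − 0.1589) + 1.101 × 0.1589 = 2.542 mg/L.
DO = 8.18 − 2.542 = 5.638 mg/L.

DO ≈ 5.64 mg/L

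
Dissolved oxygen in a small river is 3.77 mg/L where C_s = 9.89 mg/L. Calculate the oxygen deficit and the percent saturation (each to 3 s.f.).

D ≈ 6.12 mg/L; 38.1 % saturation

D = C_s − C = 9.89 − 3.77 = 6.12 mg/L.
% saturation = 3.77/9.89 × 100 = 38.1 %.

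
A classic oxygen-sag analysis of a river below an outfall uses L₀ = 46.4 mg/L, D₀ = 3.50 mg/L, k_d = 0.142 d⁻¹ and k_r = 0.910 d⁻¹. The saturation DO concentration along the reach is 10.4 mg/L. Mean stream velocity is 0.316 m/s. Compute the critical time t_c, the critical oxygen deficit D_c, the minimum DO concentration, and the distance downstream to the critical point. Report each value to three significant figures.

With k_r/k_d = 6.408 and 1 − D₀(k_r−k_d)/(k_d L₀) = 0.5920,
t_c = ln(6.408 × 0.5920) / (0.910 − 0.142) = ln(3.794) / 0.7680 = 1.333/0.7680 = 1.736 d.
L(t_c) = L₀ e^(−k_d t_c) = 46.4 × 0.7815 = 36.26 mg/L, and at the critical point k_r D_c = k_d L, so D_c = (0.142/0.910) × 36.26 = 5.658 mg/L.
Minimum DO = C_s − D_c = 10.4 − 5.658 = 4.742 mg/L.
x_c = v t_c = 0.316 m/s × 1.736 d × 86400 s/d = 47400 m ≈ 47.4 km.

t_c ≈ 1.74 d; D_c ≈ 5.66 mg/L; min DO ≈ 4.74 mg/L; x_c ≈ 47.4 km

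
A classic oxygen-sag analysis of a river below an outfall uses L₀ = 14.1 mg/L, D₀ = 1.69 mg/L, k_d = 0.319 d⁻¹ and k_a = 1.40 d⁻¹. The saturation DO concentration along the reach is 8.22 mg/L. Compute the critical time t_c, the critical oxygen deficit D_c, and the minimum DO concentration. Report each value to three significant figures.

At the critical point dD/dt = 0, so k_d L₀ e^(−k_d t) = k_a D. Substituting D(t) from the Streeter–Phelps equation and solving for t gives
t_c = ln[(k_a/k_d)(1 − D₀(k_a−k_d)/(k_d L₀))] / (k_a−k_d).
Here k_a−k_d = 1.081 d⁻¹ and 1 − D₀(k_a−k_d)/(k_d L₀) = 1 − 1.69×1.081/(0.319×14.1) = 0.5938, so
t_c = ln(4.389 × 0.5938) / 1.081 = 0.9579 / 1.081 = 0.8861 d.
D_c = (k_d/k_a) L₀ e^(−k_d t_c) = (0.319/1.40) × 14.1 × e^(−0.319×0.8861) = 0.2279 × 14.1 × 0.7538 = 2.422 mg/L.
Minimum DO = C_s − D_c = 8.22 − 2.422 = 5.798 mg/L.

t_c ≈ 0.886 d; D_c ≈ 2.42 mg/L; min DO ≈ 5.80 mg/L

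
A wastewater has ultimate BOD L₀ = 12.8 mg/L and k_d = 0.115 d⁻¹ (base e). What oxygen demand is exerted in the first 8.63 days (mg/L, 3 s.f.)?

y ≈ 8.06 mg/L

y_t = L₀(1 − e^(−k_d t)) = 12.8 × (1 − e^(−0.115×8.63))
= 12.8 × (1 − 0.3707) = 12.8 × 0.6293 = 8.055 mg/L.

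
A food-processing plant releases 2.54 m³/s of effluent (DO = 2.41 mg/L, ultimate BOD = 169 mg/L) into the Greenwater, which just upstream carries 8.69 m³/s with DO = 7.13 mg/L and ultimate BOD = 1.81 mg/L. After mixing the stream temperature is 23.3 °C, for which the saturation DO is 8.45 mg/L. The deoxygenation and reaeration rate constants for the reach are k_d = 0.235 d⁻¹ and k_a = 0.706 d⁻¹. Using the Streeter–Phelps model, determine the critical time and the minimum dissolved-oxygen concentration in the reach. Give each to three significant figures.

Mixed DO = (8.69×7.13 + 2.54×2.41)/(8.69+2.54) = 68.08/11.23 = 6.062 mg/L.
Mixed L₀ = (8.69×1.81 + 2.54×169)/(11.23) = 445.0/11.23 = 39.63 mg/L.
Initial deficit D₀ = C_s − DO₀ = 8.45 − 6.062 = 2.388 mg/L.
t_c = (1/0.4710) ln[(0.706/0.235)(1 − 2.388×0.4710/(0.235×39.63))] = 2.123 × ln(2.641) = 2.062 d.
D_c = (0.235/0.706) × 39.63 × e^(−0.235×2.062) = 0.3329 × 39.63 × 0.6159 = 8.124 mg/L.
Minimum DO = 8.45 − 8.124 = 0.3262 mg/L.

t_c ≈ 2.06 d; minimum DO ≈ 0.326 mg/L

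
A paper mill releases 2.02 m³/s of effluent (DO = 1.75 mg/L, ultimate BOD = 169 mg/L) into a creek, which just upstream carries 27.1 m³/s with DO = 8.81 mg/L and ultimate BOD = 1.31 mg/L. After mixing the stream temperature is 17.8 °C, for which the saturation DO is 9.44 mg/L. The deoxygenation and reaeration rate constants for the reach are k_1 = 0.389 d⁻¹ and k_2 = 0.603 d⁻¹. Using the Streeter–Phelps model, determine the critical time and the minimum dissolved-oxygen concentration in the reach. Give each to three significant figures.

t_c ≈ 1.82 d; minimum DO ≈ 5.33 mg/L

Mixed DO = (27.1×8.81 + 2.02×1.75)/(27.1+2.02) = 242.3/29.12 = 8.320 mg/L.
Mixed L₀ = (27.1×1.31 + 2.02×169)/(29.12) = 376.9/29.12 = 12.94 mg/L.
Initial deficit D₀ = C_s − DO₀ = 9.44 − 8.320 = 1.120 mg/L.
t_c = (1/0.2140) ln[(0.603/0.389)(1 − 1.120×0.2140/(0.389×12.94))] = 4.673 × ln(1.476) = 1.820 d.
D_c = (0.389/0.603) × 12.94 × e^(−0.389×1.820) = 0.6451 × 12.94 × 0.4926 = 4.112 mg/L.
Minimum DO = 9.44 − 4.112 = 5.328 mg/L.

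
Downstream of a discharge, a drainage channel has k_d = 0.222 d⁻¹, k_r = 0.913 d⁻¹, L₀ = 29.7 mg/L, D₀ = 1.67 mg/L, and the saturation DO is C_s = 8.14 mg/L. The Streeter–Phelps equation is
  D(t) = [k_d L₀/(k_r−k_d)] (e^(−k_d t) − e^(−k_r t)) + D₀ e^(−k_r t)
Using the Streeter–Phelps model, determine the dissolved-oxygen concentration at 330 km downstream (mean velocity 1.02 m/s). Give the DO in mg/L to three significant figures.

DO ≈ 4.24 mg/L

Travel time t = x/v = 330 km / (1.02 m/s) = 330000 m / 1.02 m/s = 323500 s = 3.745 d.
k_d L₀/(k_r−k_d) = 0.222×29.7/(0.913−0.222) = 6.593/0.6910 = 9.542 mg/L.
e^(−k_d t) = e^(−0.222×3.745) = 0.4355; e^(−k_r t) = e^(−0.913×3.745) = 0.03275.
D = 9.542 × (0.4355 − 0.03275) + 1.67 × 0.03275 = 3.843 + 0.05470 = 3.898 mg/L.
DO = C_s − D = 8.14 − 3.898 = 4.242 mg/L.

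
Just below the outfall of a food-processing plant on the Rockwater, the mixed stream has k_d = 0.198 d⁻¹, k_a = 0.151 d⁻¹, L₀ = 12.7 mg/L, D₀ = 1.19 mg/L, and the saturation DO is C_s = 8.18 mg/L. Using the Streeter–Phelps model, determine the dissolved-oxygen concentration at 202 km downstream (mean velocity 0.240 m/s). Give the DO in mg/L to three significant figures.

DO ≈ 3.39 mg/L

Travel time t = x/v = 202 km / (0.240 m/s) = 202000 m / 0.240 m/s = 841700 s = 9.742 d.
k_d L₀/(k_a−k_d) = 0.198×12.7/(0.151−0.198) = 2.515/-0.04700 = -53.50 mg/L.
e^(−k_d t) = e^(−0.198×9.742) = 0.1453; e^(−k_a t) = e^(−0.151×9.742) = 0.2297.
D = -53.50 × (0.1453 − 0.2297) + 1.19 × 0.2297 = 4.515 + 0.2733 = 4.788 mg/L.
DO = C_s − D = 8.18 − 4.788 = 3.392 mg/L.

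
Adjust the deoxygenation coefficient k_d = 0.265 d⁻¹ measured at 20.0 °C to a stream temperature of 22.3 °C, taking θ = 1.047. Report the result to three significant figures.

k_d(T₂) = k_d(T₁) · θ^(T₂−T₁) = 0.265 × 1.047^(22.3−20.0)
= 0.265 × 1.047^2.30 = 0.265 × 1.111 = 0.2945 d⁻¹.

k_d ≈ 0.295 d⁻¹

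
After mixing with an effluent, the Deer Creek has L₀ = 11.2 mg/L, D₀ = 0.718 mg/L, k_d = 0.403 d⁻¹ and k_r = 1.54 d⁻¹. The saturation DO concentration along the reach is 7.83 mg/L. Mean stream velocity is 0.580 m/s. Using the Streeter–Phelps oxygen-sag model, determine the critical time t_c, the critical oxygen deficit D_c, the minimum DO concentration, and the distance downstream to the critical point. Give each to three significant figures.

t_c ≈ 1.00 d; D_c ≈ 1.96 mg/L; min DO ≈ 5.87 mg/L; x_c ≈ 50.3 km

t_c = [1/(k_r−k_d)] ln[(k_r/k_d)(1 − D₀(k_r−k_d)/(k_d L₀))]
= [1/(1.54−0.403)] ln[(1.54/0.403)(1 − 0.718×1.137/(0.403×11.2))]
= (1/1.137) ln[3.821 × 0.8191] = 0.8795 × ln(3.130) = 0.8795 × 1.141 = 1.004 d.
L(t_c) = L₀ e^(−k_d t_c) = 11.2 × 0.6673 = 7.474 mg/L, and at the critical point k_r D_c = k_d L, so D_c = (0.403/1.54) × 7.474 = 1.956 mg/L.
Minimum DO = C_s − D_c = 7.83 − 1.956 = 5.874 mg/L.
x_c = v t_c = 0.580 m/s × 1.004 d × 86400 s/d = 50290 m ≈ 50.3 km.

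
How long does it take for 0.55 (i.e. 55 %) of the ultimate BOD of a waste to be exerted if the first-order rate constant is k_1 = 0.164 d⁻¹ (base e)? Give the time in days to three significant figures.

t ≈ 4.87 d

y/L₀ = 1 − e^(−k_1 t) = 0.55 ⇒ e^(−k_1 t) = 0.450
t = −ln(0.450) / 0.164 = 0.7985 / 0.164 = 4.869 d.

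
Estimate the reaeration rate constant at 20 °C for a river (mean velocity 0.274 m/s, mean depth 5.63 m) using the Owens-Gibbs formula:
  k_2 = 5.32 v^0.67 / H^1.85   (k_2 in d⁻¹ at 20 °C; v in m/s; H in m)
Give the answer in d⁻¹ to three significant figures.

k_2 = 5.32 × 0.274^0.67 / 5.63^1.85 = 5.32 × 0.4200 / 24.46 = 0.09136 d⁻¹.

k_2 ≈ 0.0914 d⁻¹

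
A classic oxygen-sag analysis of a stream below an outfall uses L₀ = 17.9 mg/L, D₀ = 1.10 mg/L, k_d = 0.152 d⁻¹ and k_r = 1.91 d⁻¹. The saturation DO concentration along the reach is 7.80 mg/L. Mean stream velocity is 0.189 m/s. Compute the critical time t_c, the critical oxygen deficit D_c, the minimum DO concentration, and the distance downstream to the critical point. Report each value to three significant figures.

t_c = [1/(k_r−k_d)] ln[(k_r/k_d)(1 − D₀(k_r−k_d)/(k_d L₀))]
= [1/(1.91−0.152)] ln[(1.91/0.152)(1 − 1.10×1.758/(0.152×17.9))]
= (1/1.758) ln[12.57 × 0.2893] = 0.5688 × ln(3.635) = 0.5688 × 1.291 = 0.7341 d.
D_c = (k_d/k_r) L₀ e^(−k_d t_c) = (0.152/1.91) × 17.9 × e^(−0.152×0.7341) = 0.07958 × 17.9 × 0.8944 = 1.274 mg/L.
Minimum DO = C_s − D_c = 7.80 − 1.274 = 6.526 mg/L.
x_c = v t_c = 0.189 m/s × 0.7341 d × 86400 s/d = 11990 m ≈ 12.0 km.

t_c ≈ 0.734 d; D_c ≈ 1.27 mg/L; min DO ≈ 6.53 mg/L; x_c ≈ 12.0 km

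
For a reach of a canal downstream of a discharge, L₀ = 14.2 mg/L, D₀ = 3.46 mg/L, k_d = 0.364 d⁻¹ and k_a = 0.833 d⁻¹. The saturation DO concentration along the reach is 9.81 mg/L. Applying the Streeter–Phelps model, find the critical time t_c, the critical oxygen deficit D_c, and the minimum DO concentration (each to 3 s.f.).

With k_a/k_d = 2.288 and 1 − D₀(k_a−k_d)/(k_d L₀) = 0.6861,
t_c = ln(2.288 × 0.6861) / (0.833 − 0.364) = ln(1.570) / 0.4690 = 0.4511/0.4690 = 0.9618 d.
L(t_c) = L₀ e^(−k_d t_c) = 14.2 × 0.7046 = 10.01 mg/L, and at the critical point k_a D_c = k_d L, so D_c = (0.364/0.833) × 10.01 = 4.372 mg/L.
Minimum DO = C_s − D_c = 9.81 − 4.372 = 5.438 mg/L.

t_c ≈ 0.962 d; D_c ≈ 4.37 mg/L; min DO ≈ 5.44 mg/L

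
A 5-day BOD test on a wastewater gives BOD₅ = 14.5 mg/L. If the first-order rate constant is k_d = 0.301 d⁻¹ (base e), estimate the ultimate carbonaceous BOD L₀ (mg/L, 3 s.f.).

BOD₅ = L₀(1 − e^(−5k_d)) ⇒ L₀ = BOD₅ / (1 − e^(−5×0.301))
= 14.5 / (1 − 0.2220) = 14.5 / 0.7780 = 18.64 mg/L.

L₀ ≈ 18.6 mg/L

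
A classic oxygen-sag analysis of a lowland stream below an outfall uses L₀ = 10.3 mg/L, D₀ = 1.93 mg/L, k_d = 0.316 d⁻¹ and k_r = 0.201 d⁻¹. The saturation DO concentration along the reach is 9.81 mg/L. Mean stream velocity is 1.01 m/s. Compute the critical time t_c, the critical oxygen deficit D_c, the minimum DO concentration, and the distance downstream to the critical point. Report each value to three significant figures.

With k_r/k_d = 0.6361 and 1 − D₀(k_r−k_d)/(k_d L₀) = 1.068,
t_c = ln(0.6361 × 1.068) / (0.201 − 0.316) = ln(0.6795) / -0.1150 = -0.3865/-0.1150 = 3.361 d.
D_c = (k_d/k_r) L₀ e^(−k_d t_c) = (0.316/0.201) × 10.3 × e^(−0.316×3.361) = 1.572 × 10.3 × 0.3458 = 5.599 mg/L.
Minimum DO = C_s − D_c = 9.81 − 5.599 = 4.211 mg/L.
x_c = v t_c = 1.01 m/s × 3.361 d × 86400 s/d = 293300 m ≈ 293 km.

t_c ≈ 3.36 d; D_c ≈ 5.60 mg/L; min DO ≈ 4.21 mg/L; x_c ≈ 293 km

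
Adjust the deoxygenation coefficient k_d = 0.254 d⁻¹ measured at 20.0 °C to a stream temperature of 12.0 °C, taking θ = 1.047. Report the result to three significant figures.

k_d(T₂) = k_d(T₁) · θ^(T₂−T₁) = 0.254 × 1.047^(12.0−20.0)
= 0.254 × 1.047^-8.00 = 0.254 × 0.6925 = 0.1759 d⁻¹.

k_d ≈ 0.176 d⁻¹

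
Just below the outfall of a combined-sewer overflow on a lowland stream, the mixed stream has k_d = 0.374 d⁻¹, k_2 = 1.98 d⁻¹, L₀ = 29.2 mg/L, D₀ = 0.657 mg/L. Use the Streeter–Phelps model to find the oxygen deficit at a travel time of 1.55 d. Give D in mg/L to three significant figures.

k_d L₀/(k_2−k_d) = 0.374×29.2/(1.98−0.374) = 10.92/1.606 = 6.800 mg/L.
e^(−k_d t) = e^(−0.374×1.550) = 0.5601; e^(−k_2 t) = e^(−1.98×1.550) = 0.04647.
D = 6.800 × (0.5601 − 0.04647) + 0.657 × 0.04647 = 3.492 + 0.03053 = 3.523 mg/L.

D ≈ 3.52 mg/L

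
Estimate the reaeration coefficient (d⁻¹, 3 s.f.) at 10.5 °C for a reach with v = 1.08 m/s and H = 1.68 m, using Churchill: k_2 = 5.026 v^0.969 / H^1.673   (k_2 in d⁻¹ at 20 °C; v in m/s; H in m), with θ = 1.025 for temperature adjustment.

k_2 ≈ 1.80 d⁻¹

k_2(20) = 5.026 × 1.08^0.969 / 1.68^1.673 = 5.026 × 1.077 / 2.382 = 2.273 d⁻¹.
k_2(10.5) = 2.273 × 1.025^(10.5−20) = 2.273 × 0.7909 = 1.798 d⁻¹.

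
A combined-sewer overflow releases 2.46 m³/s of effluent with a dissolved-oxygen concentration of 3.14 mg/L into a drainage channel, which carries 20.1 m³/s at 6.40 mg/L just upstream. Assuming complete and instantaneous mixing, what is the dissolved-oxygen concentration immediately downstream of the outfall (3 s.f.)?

6.04 mg/L

Flow-weighted mixing: C = (Q_r C_r + Q_w C_w)/(Q_r + Q_w)
= (20.1×6.40 + 2.46×3.14)/(20.1 + 2.46) = 136.4/22.56 = 6.045 mg/L.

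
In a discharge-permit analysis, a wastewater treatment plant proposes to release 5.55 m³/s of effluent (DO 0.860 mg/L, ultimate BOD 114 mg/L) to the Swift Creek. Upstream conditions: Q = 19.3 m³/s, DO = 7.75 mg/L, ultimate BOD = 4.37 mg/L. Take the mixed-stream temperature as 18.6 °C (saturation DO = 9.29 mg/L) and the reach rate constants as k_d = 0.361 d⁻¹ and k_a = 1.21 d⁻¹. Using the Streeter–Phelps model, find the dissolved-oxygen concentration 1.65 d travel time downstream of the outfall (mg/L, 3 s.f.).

Mixed DO = (19.3×7.75 + 5.55×0.860)/(19.3+5.55) = 154.3/24.85 = 6.211 mg/L.
Mixed L₀ = (19.3×4.37 + 5.55×114)/(24.85) = 717.0/24.85 = 28.85 mg/L.
Initial deficit D₀ = C_s − DO₀ = 9.29 − 6.211 = 3.079 mg/L.
D(1.65) = [0.361×28.85/(1.21−0.361)](e^(−0.361×1.65) − e^(−1.21×1.65)) + 3.079 e^(−1.21×1.65)
= 12.27 × (0.5512 − 0.1358) + 3.079 × 0.1358 = 5.515 mg/L.
DO = 9.29 − 5.515 = 3.775 mg/L.

DO ≈ 3.78 mg/L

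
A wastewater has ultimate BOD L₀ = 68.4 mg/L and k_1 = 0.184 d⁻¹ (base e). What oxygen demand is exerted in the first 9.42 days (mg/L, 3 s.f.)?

y_t = L₀(1 − e^(−k_1 t)) = 68.4 × (1 − e^(−0.184×9.42))
= 68.4 × (1 − 0.1767) = 68.4 × 0.8233 = 56.31 mg/L.

y ≈ 56.3 mg/L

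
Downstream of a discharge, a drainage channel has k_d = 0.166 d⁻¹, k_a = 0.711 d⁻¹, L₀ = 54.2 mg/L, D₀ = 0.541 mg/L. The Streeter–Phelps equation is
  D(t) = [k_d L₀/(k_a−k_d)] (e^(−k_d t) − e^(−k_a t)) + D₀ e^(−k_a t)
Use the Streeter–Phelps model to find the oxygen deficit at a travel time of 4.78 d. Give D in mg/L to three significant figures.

D ≈ 6.93 mg/L

k_d L₀/(k_a−k_d) = 0.166×54.2/(0.711−0.166) = 8.997/0.5450 = 16.51 mg/L.
e^(−k_d t) = e^(−0.166×4.780) = 0.4523; e^(−k_a t) = e^(−0.711×4.780) = 0.03342.
D = 16.51 × (0.4523 − 0.03342) + 0.541 × 0.03342 = 6.915 + 0.01808 = 6.933 mg/L.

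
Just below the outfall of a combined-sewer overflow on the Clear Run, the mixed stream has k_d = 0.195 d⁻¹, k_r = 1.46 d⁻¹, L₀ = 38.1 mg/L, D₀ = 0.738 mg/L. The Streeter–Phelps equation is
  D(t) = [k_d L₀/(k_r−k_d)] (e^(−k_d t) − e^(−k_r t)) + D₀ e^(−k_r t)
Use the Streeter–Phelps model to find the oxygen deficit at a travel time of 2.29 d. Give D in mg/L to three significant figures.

k_d L₀/(k_r−k_d) = 0.195×38.1/(1.46−0.195) = 7.430/1.265 = 5.873 mg/L.
e^(−k_d t) = e^(−0.195×2.290) = 0.6398; e^(−k_r t) = e^(−1.46×2.290) = 0.03532.
D = 5.873 × (0.6398 − 0.03532) + 0.738 × 0.03532 = 3.550 + 0.02606 = 3.576 mg/L.

D ≈ 3.58 mg/L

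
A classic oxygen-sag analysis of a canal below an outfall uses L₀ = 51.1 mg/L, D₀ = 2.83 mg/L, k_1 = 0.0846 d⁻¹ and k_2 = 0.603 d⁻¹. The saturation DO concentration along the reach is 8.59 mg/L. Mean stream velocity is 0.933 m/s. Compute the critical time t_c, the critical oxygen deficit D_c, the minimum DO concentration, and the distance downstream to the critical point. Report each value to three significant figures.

t_c = [1/(k_2−k_1)] ln[(k_2/k_1)(1 − D₀(k_2−k_1)/(k_1 L₀))]
= [1/(0.603−0.0846)] ln[(0.603/0.0846)(1 − 2.83×0.5184/(0.0846×51.1))]
= (1/0.5184) ln[7.128 × 0.6606] = 1.929 × ln(4.709) = 1.929 × 1.549 = 2.989 d.
L(t_c) = L₀ e^(−k_1 t_c) = 51.1 × 0.7766 = 39.68 mg/L, and at the critical point k_2 D_c = k_1 L, so D_c = (0.0846/0.603) × 39.68 = 5.567 mg/L.
Minimum DO = C_s − D_c = 8.59 − 5.567 = 3.023 mg/L.
x_c = v t_c = 0.933 m/s × 2.989 d × 86400 s/d = 240900 m ≈ 241 km.

t_c ≈ 2.99 d; D_c ≈ 5.57 mg/L; min DO ≈ 3.02 mg/L; x_c ≈ 241 km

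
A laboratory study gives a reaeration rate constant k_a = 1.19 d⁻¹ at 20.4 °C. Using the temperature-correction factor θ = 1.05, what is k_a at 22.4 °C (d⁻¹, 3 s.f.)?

k_a ≈ 1.31 d⁻¹

k_a(T₂) = k_a(T₁) · θ^(T₂−T₁) = 1.19 × 1.05^(22.4−20.4)
= 1.19 × 1.05^2.00 = 1.19 × 1.103 = 1.312 d⁻¹.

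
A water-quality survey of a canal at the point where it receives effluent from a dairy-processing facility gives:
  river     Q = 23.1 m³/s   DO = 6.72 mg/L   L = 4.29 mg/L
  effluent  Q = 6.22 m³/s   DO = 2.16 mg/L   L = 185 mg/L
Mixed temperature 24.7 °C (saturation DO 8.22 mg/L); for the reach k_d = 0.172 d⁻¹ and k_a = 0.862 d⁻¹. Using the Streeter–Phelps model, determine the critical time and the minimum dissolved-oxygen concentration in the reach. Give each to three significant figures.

Mixed DO = (23.1×6.72 + 6.22×2.16)/(23.1+6.22) = 168.7/29.32 = 5.753 mg/L.
Mixed L₀ = (23.1×4.29 + 6.22×185)/(29.32) = 1250/29.32 = 42.63 mg/L.
Initial deficit D₀ = C_s − DO₀ = 8.22 − 5.753 = 2.467 mg/L.
t_c = (1/0.6900) ln[(0.862/0.172)(1 − 2.467×0.6900/(0.172×42.63))] = 1.449 × ln(3.848) = 1.953 d.
D_c = (0.172/0.862) × 42.63 × e^(−0.172×1.953) = 0.1995 × 42.63 × 0.7147 = 6.079 mg/L.
Minimum DO = 8.22 − 6.079 = 2.141 mg/L.

t_c ≈ 1.95 d; minimum DO ≈ 2.14 mg/L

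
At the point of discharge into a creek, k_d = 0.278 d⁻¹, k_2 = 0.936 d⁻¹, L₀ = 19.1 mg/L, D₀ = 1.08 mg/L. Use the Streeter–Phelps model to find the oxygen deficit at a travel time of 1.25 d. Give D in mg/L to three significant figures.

k_d L₀/(k_2−k_d) = 0.278×19.1/(0.936−0.278) = 5.310/0.6580 = 8.070 mg/L.
e^(−k_d t) = e^(−0.278×1.250) = 0.7065; e^(−k_2 t) = e^(−0.936×1.250) = 0.3104.
D = 8.070 × (0.7065 − 0.3104) + 1.08 × 0.3104 = 3.196 + 0.3352 = 3.531 mg/L.

D ≈ 3.53 mg/L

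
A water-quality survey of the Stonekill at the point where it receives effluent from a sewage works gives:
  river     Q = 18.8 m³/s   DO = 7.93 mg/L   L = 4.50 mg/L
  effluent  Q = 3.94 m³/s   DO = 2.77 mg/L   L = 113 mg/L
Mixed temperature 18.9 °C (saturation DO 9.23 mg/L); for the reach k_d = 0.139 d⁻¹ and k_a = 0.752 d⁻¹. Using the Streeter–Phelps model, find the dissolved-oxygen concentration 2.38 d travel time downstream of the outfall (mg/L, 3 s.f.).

Mixed DO = (18.8×7.93 + 3.94×2.77)/(18.8+3.94) = 160.0/22.74 = 7.036 mg/L.
Mixed L₀ = (18.8×4.50 + 3.94×113)/(22.74) = 529.8/22.74 = 23.30 mg/L.
Initial deficit D₀ = C_s − DO₀ = 9.23 − 7.036 = 2.194 mg/L.
D(2.38) = [0.139×23.30/(0.752−0.139)](e^(−0.139×2.38) − e^(−0.752×2.38)) + 2.194 e^(−0.752×2.38)
= 5.283 × (0.7183 − 0.1670) + 2.194 × 0.1670 = 3.279 mg/L.
DO = 9.23 − 3.279 = 5.951 mg/L.

DO ≈ 5.95 mg/L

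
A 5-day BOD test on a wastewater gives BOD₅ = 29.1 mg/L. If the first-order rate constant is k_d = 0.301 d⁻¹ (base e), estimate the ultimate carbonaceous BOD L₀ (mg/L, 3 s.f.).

BOD₅ = L₀(1 − e^(−5k_d)) ⇒ L₀ = BOD₅ / (1 − e^(−5×0.301))
= 29.1 / (1 − 0.2220) = 29.1 / 0.7780 = 37.40 mg/L.

L₀ ≈ 37.4 mg/L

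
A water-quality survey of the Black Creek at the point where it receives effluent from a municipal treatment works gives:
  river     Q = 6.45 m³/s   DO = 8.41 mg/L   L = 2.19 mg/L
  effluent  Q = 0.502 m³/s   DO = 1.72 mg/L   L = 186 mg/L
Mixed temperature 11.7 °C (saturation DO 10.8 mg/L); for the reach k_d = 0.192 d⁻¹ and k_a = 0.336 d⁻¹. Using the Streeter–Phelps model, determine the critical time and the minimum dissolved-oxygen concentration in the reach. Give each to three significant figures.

Mixed DO = (6.45×8.41 + 0.502×1.72)/(6.45+0.502) = 55.11/6.952 = 7.927 mg/L.
Mixed L₀ = (6.45×2.19 + 0.502×186)/(6.952) = 107.5/6.952 = 15.46 mg/L.
Initial deficit D₀ = C_s − DO₀ = 10.8 − 7.927 = 2.873 mg/L.
t_c = (1/0.1440) ln[(0.336/0.192)(1 − 2.873×0.1440/(0.192×15.46))] = 6.944 × ln(1.506) = 2.844 d.
D_c = (0.192/0.336) × 15.46 × e^(−0.192×2.844) = 0.5714 × 15.46 × 0.5792 = 5.118 mg/L.
Minimum DO = 10.8 − 5.118 = 5.682 mg/L.

t_c ≈ 2.84 d; minimum DO ≈ 5.68 mg/L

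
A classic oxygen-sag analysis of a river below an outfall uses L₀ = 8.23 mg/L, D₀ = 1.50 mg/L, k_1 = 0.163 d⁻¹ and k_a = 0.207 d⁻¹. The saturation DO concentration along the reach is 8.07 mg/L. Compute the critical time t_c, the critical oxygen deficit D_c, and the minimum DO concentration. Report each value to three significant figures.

At the critical point dD/dt = 0, so k_1 L₀ e^(−k_1 t) = k_a D. Substituting D(t) from the Streeter–Phelps equation and solving for t gives
t_c = ln[(k_a/k_1)(1 − D₀(k_a−k_1)/(k_1 L₀))] / (k_a−k_1).
Here k_a−k_1 = 0.04400 d⁻¹ and 1 − D₀(k_a−k_1)/(k_1 L₀) = 1 − 1.50×0.04400/(0.163×8.23) = 0.9508, so
t_c = ln(1.270 × 0.9508) / 0.04400 = 0.1885 / 0.04400 = 4.285 d.
D_c = (k_1/k_a) L₀ e^(−k_1 t_c) = (0.163/0.207) × 8.23 × e^(−0.163×4.285) = 0.7874 × 8.23 × 0.4974 = 3.223 mg/L.
Minimum DO = C_s − D_c = 8.07 − 3.223 = 4.847 mg/L.

t_c ≈ 4.28 d; D_c ≈ 3.22 mg/L; min DO ≈ 4.85 mg/L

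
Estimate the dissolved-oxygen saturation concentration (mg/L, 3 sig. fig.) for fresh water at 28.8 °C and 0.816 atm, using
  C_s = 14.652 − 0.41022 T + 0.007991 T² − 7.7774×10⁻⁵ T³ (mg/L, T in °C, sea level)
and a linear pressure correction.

C_s ≈ 6.21 mg/L

At sea level: C_s = 14.652 − 0.41022×28.8 + 0.007991×28.8² − 7.7774×10⁻⁵×28.8³ = 7.608 mg/L.
Pressure correction: C_s' = 7.608 × 0.816 = 6.208 mg/L.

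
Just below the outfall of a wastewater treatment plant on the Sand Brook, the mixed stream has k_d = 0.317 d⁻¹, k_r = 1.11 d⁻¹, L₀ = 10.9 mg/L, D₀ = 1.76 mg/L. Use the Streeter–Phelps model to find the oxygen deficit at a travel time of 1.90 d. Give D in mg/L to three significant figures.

k_d L₀/(k_r−k_d) = 0.317×10.9/(1.11−0.317) = 3.455/0.7930 = 4.357 mg/L.
e^(−k_d t) = e^(−0.317×1.900) = 0.5476; e^(−k_r t) = e^(−1.11×1.900) = 0.1214.
D = 4.357 × (0.5476 − 0.1214) + 1.76 × 0.1214 = 1.857 + 0.2136 = 2.071 mg/L.

D ≈ 2.07 mg/L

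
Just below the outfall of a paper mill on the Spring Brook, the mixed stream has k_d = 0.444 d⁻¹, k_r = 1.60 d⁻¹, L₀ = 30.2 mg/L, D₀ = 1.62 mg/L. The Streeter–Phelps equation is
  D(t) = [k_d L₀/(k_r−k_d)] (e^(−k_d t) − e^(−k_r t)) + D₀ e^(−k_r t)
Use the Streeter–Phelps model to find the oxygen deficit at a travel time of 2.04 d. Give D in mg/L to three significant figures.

D ≈ 4.31 mg/L

k_d L₀/(k_r−k_d) = 0.444×30.2/(1.60−0.444) = 13.41/1.156 = 11.60 mg/L.
e^(−k_d t) = e^(−0.444×2.040) = 0.4042; e^(−k_r t) = e^(−1.60×2.040) = 0.03824.
D = 11.60 × (0.4042 − 0.03824) + 1.62 × 0.03824 = 4.245 + 0.06194 = 4.307 mg/L.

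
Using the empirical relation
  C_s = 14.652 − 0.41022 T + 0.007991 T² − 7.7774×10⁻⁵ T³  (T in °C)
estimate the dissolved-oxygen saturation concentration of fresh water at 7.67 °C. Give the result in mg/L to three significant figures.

C_s = 14.652 − 0.41022×7.67 + 0.007991×7.67² − 7.7774×10⁻⁵×7.67³ = 11.94 mg/L.

C_s ≈ 11.9 mg/L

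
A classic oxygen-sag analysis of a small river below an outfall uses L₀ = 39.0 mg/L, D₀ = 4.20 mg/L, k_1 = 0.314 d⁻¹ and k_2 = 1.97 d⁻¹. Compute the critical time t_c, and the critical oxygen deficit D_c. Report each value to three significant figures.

With k_2/k_1 = 6.274 and 1 − D₀(k_2−k_1)/(k_1 L₀) = 0.4320,
t_c = ln(6.274 × 0.4320) / (1.97 − 0.314) = ln(2.711) / 1.656 = 0.9972/1.656 = 0.6022 d.
L(t_c) = L₀ e^(−k_1 t_c) = 39.0 × 0.8277 = 32.28 mg/L, and at the critical point k_2 D_c = k_1 L, so D_c = (0.314/1.97) × 32.28 = 5.145 mg/L.

t_c ≈ 0.602 d; D_c ≈ 5.15 mg/L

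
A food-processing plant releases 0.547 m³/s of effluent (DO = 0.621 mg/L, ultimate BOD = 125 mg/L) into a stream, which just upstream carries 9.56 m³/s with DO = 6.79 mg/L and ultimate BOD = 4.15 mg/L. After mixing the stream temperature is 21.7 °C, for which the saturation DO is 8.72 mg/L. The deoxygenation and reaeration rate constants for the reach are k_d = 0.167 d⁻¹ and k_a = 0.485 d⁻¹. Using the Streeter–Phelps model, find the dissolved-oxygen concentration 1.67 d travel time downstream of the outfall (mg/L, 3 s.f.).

Mixed DO = (9.56×6.79 + 0.547×0.621)/(9.56+0.547) = 65.25/10.11 = 6.456 mg/L.
Mixed L₀ = (9.56×4.15 + 0.547×125)/(10.11) = 108.0/10.11 = 10.69 mg/L.
Initial deficit D₀ = C_s − DO₀ = 8.72 − 6.456 = 2.264 mg/L.
D(1.67) = [0.167×10.69/(0.485−0.167)](e^(−0.167×1.67) − e^(−0.485×1.67)) + 2.264 e^(−0.485×1.67)
= 5.614 × (0.7566 − 0.4449) + 2.264 × 0.4449 = 2.757 mg/L.
DO = 8.72 − 2.757 = 5.963 mg/L.

DO ≈ 5.96 mg/L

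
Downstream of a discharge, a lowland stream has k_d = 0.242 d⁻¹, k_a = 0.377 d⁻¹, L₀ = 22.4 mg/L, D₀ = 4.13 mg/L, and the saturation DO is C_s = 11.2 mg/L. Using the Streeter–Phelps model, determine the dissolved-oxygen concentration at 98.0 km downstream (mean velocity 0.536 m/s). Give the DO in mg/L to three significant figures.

DO ≈ 3.36 mg/L

Travel time t = x/v = 98.0 km / (0.536 m/s) = 98000 m / 0.536 m/s = 182800 s = 2.116 d.
k_d L₀/(k_a−k_d) = 0.242×22.4/(0.377−0.242) = 5.421/0.1350 = 40.15 mg/L.
e^(−k_d t) = e^(−0.242×2.116) = 0.5992; e^(−k_a t) = e^(−0.377×2.116) = 0.4503.
D = 40.15 × (0.5992 − 0.4503) + 4.13 × 0.4503 = 5.979 + 1.860 = 7.839 mg/L.
DO = C_s − D = 11.2 − 7.839 = 3.361 mg/L.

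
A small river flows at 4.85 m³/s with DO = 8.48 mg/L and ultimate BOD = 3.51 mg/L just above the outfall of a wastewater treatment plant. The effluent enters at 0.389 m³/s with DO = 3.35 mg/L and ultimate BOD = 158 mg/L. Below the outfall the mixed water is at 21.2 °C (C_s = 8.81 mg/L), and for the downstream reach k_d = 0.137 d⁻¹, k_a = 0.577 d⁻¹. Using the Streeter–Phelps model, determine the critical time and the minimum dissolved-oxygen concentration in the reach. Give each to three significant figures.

Mixed DO = (4.85×8.48 + 0.389×3.35)/(4.85+0.389) = 42.43/5.239 = 8.099 mg/L.
Mixed L₀ = (4.85×3.51 + 0.389×158)/(5.239) = 78.49/5.239 = 14.98 mg/L.
Initial deficit D₀ = C_s − DO₀ = 8.81 − 8.099 = 0.7109 mg/L.
t_c = (1/0.4400) ln[(0.577/0.137)(1 − 0.7109×0.4400/(0.137×14.98))] = 2.273 × ln(3.570) = 2.892 d.
D_c = (0.137/0.577) × 14.98 × e^(−0.137×2.892) = 0.2374 × 14.98 × 0.6729 = 2.393 mg/L.
Minimum DO = 8.81 − 2.393 = 6.417 mg/L.

t_c ≈ 2.89 d; minimum DO ≈ 6.42 mg/L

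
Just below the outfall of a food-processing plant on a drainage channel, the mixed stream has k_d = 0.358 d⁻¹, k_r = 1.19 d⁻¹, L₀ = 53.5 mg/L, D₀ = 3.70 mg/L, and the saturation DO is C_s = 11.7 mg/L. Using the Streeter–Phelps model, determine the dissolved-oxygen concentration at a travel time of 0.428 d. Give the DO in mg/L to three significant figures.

k_d L₀/(k_r−k_d) = 0.358×53.5/(1.19−0.358) = 19.15/0.8320 = 23.02 mg/L.
e^(−k_d t) = e^(−0.358×0.4280) = 0.8579; e^(−k_r t) = e^(−1.19×0.4280) = 0.6009.
D = 23.02 × (0.8579 − 0.6009) + 3.70 × 0.6009 = 5.917 + 2.223 = 8.140 mg/L.
DO = C_s − D = 11.7 − 8.140 = 3.560 mg/L.

DO ≈ 3.56 mg/L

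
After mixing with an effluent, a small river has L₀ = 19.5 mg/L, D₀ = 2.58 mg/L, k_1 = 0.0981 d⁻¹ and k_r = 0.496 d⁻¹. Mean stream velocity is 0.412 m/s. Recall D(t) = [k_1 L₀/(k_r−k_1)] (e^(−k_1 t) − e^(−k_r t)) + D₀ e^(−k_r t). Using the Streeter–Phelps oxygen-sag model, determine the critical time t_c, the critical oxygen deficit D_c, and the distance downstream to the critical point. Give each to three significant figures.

t_c = [1/(k_r−k_1)] ln[(k_r/k_1)(1 − D₀(k_r−k_1)/(k_1 L₀))]
= [1/(0.496−0.0981)] ln[(0.496/0.0981)(1 − 2.58×0.3979/(0.0981×19.5))]
= (1/0.3979) ln[5.056 × 0.4634] = 2.513 × ln(2.343) = 2.513 × 0.8513 = 2.140 d.
D_c = (k_1/k_r) L₀ e^(−k_1 t_c) = (0.0981/0.496) × 19.5 × e^(−0.0981×2.140) = 0.1978 × 19.5 × 0.8107 = 3.127 mg/L.
x_c = v t_c = 0.412 m/s × 2.140 d × 86400 s/d = 76160 m ≈ 76.2 km.

t_c ≈ 2.14 d; D_c ≈ 3.13 mg/L; x_c ≈ 76.2 km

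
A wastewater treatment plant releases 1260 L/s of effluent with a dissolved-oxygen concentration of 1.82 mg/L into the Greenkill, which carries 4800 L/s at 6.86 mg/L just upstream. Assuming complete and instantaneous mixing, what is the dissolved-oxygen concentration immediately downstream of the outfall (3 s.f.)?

Flow-weighted mixing: C = (Q_r C_r + Q_w C_w)/(Q_r + Q_w)
= (4800×6.86 + 1260×1.82)/(4800 + 1260) = 35220/6060 = 5.812 mg/L.

5.81 mg/L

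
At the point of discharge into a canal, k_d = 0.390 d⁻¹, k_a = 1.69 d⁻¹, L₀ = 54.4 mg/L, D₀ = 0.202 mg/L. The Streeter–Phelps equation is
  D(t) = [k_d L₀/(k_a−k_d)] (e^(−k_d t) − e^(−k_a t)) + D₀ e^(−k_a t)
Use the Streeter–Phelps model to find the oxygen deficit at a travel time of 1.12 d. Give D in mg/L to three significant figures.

k_d L₀/(k_a−k_d) = 0.390×54.4/(1.69−0.390) = 21.22/1.300 = 16.32 mg/L.
e^(−k_d t) = e^(−0.390×1.120) = 0.6461; e^(−k_a t) = e^(−1.69×1.120) = 0.1506.
D = 16.32 × (0.6461 − 0.1506) + 0.202 × 0.1506 = 8.086 + 0.03043 = 8.116 mg/L.

D ≈ 8.12 mg/L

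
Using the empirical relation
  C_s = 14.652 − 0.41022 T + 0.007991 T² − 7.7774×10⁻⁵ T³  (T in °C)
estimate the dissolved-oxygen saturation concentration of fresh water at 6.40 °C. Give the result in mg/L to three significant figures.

C_s ≈ 12.3 mg/L

C_s = 14.652 − 0.41022×6.40 + 0.007991×6.40² − 7.7774×10⁻⁵×6.40³ = 12.33 mg/L.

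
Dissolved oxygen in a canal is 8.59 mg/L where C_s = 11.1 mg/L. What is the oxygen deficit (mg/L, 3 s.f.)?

D ≈ 2.51 mg/L

D = C_s − C = 11.1 − 8.59 = 2.51 mg/L.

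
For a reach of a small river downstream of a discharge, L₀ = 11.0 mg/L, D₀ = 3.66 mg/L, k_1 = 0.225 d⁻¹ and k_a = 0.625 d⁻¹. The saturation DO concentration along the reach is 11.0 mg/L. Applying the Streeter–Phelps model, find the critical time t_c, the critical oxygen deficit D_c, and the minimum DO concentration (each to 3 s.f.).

With k_a/k_1 = 2.778 and 1 − D₀(k_a−k_1)/(k_1 L₀) = 0.4085,
t_c = ln(2.778 × 0.4085) / (0.625 − 0.225) = ln(1.135) / 0.4000 = 0.1264/0.4000 = 0.3159 d.
L(t_c) = L₀ e^(−k_1 t_c) = 11.0 × 0.9314 = 10.25 mg/L, and at the critical point k_a D_c = k_1 L, so D_c = (0.225/0.625) × 10.25 = 3.688 mg/L.
Minimum DO = C_s − D_c = 11.0 − 3.688 = 7.312 mg/L.

t_c ≈ 0.316 d; D_c ≈ 3.69 mg/L; min DO ≈ 7.31 mg/L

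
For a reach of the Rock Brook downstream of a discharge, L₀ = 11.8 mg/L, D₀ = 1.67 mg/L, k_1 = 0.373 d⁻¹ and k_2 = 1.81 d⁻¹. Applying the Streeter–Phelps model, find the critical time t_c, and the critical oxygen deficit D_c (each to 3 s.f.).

t_c ≈ 0.551 d; D_c ≈ 1.98 mg/L

t_c = [1/(k_2−k_1)] ln[(k_2/k_1)(1 − D₀(k_2−k_1)/(k_1 L₀))]
= [1/(1.81−0.373)] ln[(1.81/0.373)(1 − 1.67×1.437/(0.373×11.8))]
= (1/1.437) ln[4.853 × 0.4548] = 0.6959 × ln(2.207) = 0.6959 × 0.7915 = 0.5508 d.
D_c = (k_1/k_2) L₀ e^(−k_1 t_c) = (0.373/1.81) × 11.8 × e^(−0.373×0.5508) = 0.2061 × 11.8 × 0.8143 = 1.980 mg/L.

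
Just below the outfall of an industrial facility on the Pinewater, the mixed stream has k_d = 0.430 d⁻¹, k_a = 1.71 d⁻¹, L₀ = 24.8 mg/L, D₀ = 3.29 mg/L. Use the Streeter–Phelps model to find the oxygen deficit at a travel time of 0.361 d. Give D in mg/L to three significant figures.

k_d L₀/(k_a−k_d) = 0.430×24.8/(1.71−0.430) = 10.66/1.280 = 8.331 mg/L.
e^(−k_d t) = e^(−0.430×0.3610) = 0.8562; e^(−k_a t) = e^(−1.71×0.3610) = 0.5394.
D = 8.331 × (0.8562 − 0.5394) + 3.29 × 0.5394 = 2.640 + 1.775 = 4.414 mg/L.

D ≈ 4.41 mg/L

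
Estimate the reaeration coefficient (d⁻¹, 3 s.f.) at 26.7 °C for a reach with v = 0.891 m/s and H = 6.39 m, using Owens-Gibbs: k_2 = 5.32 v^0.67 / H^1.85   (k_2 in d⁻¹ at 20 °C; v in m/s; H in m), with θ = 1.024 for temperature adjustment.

k_2 ≈ 0.187 d⁻¹

k_2(20) = 5.32 × 0.891^0.67 / 6.39^1.85 = 5.32 × 0.9256 / 30.92 = 0.1593 d⁻¹.
k_2(26.7) = 0.1593 × 1.024^(26.7−20) = 0.1593 × 1.172 = 0.1867 d⁻¹.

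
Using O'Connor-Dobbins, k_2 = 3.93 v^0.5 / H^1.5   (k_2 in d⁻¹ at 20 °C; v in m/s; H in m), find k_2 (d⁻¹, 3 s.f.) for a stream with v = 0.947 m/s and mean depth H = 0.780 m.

k_2 ≈ 5.55 d⁻¹

k_2 = 3.93 × 0.947^0.5 / 0.780^1.5 = 3.93 × 0.9731 / 0.6889 = 5.552 d⁻¹.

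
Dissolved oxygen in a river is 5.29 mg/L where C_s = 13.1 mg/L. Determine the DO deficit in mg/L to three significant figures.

D = C_s − C = 13.1 − 5.29 = 7.81 mg/L.

D ≈ 7.81 mg/L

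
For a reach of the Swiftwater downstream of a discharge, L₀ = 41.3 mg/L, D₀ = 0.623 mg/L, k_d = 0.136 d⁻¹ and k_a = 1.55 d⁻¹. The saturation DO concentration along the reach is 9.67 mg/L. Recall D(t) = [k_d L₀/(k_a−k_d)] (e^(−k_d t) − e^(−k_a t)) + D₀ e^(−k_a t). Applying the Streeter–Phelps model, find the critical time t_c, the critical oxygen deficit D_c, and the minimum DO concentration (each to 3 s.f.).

t_c ≈ 1.60 d; D_c ≈ 2.92 mg/L; min DO ≈ 6.75 mg/L

With k_a/k_d = 11.40 and 1 − D₀(k_a−k_d)/(k_d L₀) = 0.8432,
t_c = ln(11.40 × 0.8432) / (1.55 − 0.136) = ln(9.610) / 1.414 = 2.263/1.414 = 1.600 d.
D_c = (k_d/k_a) L₀ e^(−k_d t_c) = (0.136/1.55) × 41.3 × e^(−0.136×1.600) = 0.08774 × 41.3 × 0.8044 = 2.915 mg/L.
Minimum DO = C_s − D_c = 9.67 − 2.915 = 6.755 mg/L.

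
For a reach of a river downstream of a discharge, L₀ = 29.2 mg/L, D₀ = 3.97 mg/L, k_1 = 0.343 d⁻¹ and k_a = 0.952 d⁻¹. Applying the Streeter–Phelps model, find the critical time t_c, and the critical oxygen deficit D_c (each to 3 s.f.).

With k_a/k_1 = 2.776 and 1 − D₀(k_a−k_1)/(k_1 L₀) = 0.7586,
t_c = ln(2.776 × 0.7586) / (0.952 − 0.343) = ln(2.106) / 0.6090 = 0.7446/0.6090 = 1.223 d.
L(t_c) = L₀ e^(−k_1 t_c) = 29.2 × 0.6575 = 19.20 mg/L, and at the critical point k_a D_c = k_1 L, so D_c = (0.343/0.952) × 19.20 = 6.917 mg/L.

t_c ≈ 1.22 d; D_c ≈ 6.92 mg/L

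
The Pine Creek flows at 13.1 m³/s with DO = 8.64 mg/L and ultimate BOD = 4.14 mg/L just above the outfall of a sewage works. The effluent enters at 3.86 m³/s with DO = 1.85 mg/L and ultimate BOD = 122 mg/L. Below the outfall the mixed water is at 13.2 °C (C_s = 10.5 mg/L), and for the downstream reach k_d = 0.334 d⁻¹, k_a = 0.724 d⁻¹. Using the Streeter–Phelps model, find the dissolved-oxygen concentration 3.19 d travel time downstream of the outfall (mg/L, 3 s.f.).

DO ≈ 3.66 mg/L

Mixed DO = (13.1×8.64 + 3.86×1.85)/(13.1+3.86) = 120.3/16.96 = 7.095 mg/L.
Mixed L₀ = (13.1×4.14 + 3.86×122)/(16.96) = 525.2/16.96 = 30.96 mg/L.
Initial deficit D₀ = C_s − DO₀ = 10.5 − 7.095 = 3.405 mg/L.
D(3.19) = [0.334×30.96/(0.724−0.334)](e^(−0.334×3.19) − e^(−0.724×3.19)) + 3.405 e^(−0.724×3.19)
= 26.52 × (0.3446 − 0.09930) + 3.405 × 0.09930 = 6.842 mg/L.
DO = 10.5 − 6.842 = 3.658 mg/L.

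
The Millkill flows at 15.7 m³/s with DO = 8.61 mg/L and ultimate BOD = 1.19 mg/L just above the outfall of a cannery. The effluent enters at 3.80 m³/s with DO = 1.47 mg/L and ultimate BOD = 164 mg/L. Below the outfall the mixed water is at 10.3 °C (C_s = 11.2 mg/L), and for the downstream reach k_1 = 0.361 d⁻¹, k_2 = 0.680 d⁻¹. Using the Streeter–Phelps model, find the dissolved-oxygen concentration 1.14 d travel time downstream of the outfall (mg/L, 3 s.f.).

DO ≈ 1.84 mg/L

Mixed DO = (15.7×8.61 + 3.80×1.47)/(15.7+3.80) = 140.8/19.50 = 7.219 mg/L.
Mixed L₀ = (15.7×1.19 + 3.80×164)/(19.50) = 641.9/19.50 = 32.92 mg/L.
Initial deficit D₀ = C_s − DO₀ = 11.2 − 7.219 = 3.981 mg/L.
D(1.14) = [0.361×32.92/(0.680−0.361)](e^(−0.361×1.14) − e^(−0.680×1.14)) + 3.981 e^(−0.680×1.14)
= 37.25 × (0.6626 − 0.4606) + 3.981 × 0.4606 = 9.359 mg/L.
DO = 11.2 − 9.359 = 1.841 mg/L.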